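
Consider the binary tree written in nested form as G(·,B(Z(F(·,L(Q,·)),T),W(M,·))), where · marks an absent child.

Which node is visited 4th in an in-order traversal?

L

In-order visits the left subtree, then the node, then the right subtree.
At G: no left child.
Visit G.
At G: go right to B.
  At B: go left to Z.
    At Z: go left to F.
      At F: no left child.
      Visit F.
      At F: go right to L.
        At L: go left to Q.
          Q is a leaf — visit Q.
        Visit L.
        At L: no right child.
    Visit Z.
    At Z: go right to T.
      T is a leaf — visit T.
  Visit B.
  At B: go right to W.
    At W: go left to M.
      M is a leaf — visit M.
    Visit W.
    At W: no right child.
Full in-order sequence: G, F, Q, L, Z, T, B, M, W.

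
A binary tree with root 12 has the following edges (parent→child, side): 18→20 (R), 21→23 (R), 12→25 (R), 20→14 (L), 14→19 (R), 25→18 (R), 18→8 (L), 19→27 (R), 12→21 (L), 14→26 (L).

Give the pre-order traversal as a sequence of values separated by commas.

Pre-order visits the node, then its left subtree, then its right subtree.
Visit 12.
At 12: go left to 21.
  Visit 21.
  At 21: no left child.
  At 21: go right to 23.
    23 is a leaf — visit 23.
At 12: go right to 25.
  Visit 25.
  At 25: no left child.
  At 25: go right to 18.
    Visit 18.
    At 18: go left to 8.
      8 is a leaf — visit 8.
    At 18: go right to 20.
      Visit 20.
      At 20: go left to 14.
        Visit 14.
        At 14: go left to 26.
          26 is a leaf — visit 26.
        At 14: go right to 19.
          Visit 19.
          At 19: no left child.
          At 19: go right to 27.
            27 is a leaf — visit 27.
      At 20: no right child.

12, 21, 23, 25, 18, 8, 20, 14, 26, 19, 27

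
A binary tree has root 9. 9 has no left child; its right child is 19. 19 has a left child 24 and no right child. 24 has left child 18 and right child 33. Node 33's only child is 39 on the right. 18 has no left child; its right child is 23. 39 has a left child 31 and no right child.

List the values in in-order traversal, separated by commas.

In-order visits the left subtree, then the node, then the right subtree.
At 9: no left child.
Visit 9.
At 9: go right to 19.
  At 19: go left to 24.
    At 24: go left to 18.
      At 18: no left child.
      Visit 18.
      At 18: go right to 23.
        23 is a leaf — visit 23.
    Visit 24.
    At 24: go right to 33.
      At 33: no left child.
      Visit 33.
      At 33: go right to 39.
        At 39: go left to 31.
          31 is a leaf — visit 31.
        Visit 39.
        At 39: no right child.
  Visit 19.
  At 19: no right child.

9, 18, 23, 24, 33, 31, 39, 19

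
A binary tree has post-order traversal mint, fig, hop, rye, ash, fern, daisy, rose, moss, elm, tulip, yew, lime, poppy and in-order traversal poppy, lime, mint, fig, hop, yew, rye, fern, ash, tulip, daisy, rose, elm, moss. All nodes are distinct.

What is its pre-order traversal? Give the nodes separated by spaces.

The last element of post-order is the root; it splits in-order into left and right subtrees.
Root poppy: left subtree has 0 nodes { }, right has 13 {lime, mint, fig, hop, yew, rye, fern, ash, tulip, daisy, rose, elm, moss}.
  Root lime: left subtree has 0 nodes { }, right has 12 {mint, fig, hop, yew, rye, fern, ash, tulip, daisy, rose, elm, moss}.
    Root yew: left subtree has 3 nodes {mint, fig, hop}, right has 8 {rye, fern, ash, tulip, daisy, rose, elm, moss}.
      Root hop: left subtree has 2 nodes {mint, fig}, right has 0 { }.
        Root fig: left subtree has 1 node {mint}, right has 0 { }.
      Root tulip: left subtree has 3 nodes {rye, fern, ash}, right has 4 {daisy, rose, elm, moss}.
        Root fern: left subtree has 1 node {rye}, right has 1 {ash}.
        Root elm: left subtree has 2 nodes {daisy, rose}, right has 1 {moss}.
          Root rose: left subtree has 1 node {daisy}, right has 0 { }.

poppy lime yew hop fig mint tulip fern rye ash elm rose daisy moss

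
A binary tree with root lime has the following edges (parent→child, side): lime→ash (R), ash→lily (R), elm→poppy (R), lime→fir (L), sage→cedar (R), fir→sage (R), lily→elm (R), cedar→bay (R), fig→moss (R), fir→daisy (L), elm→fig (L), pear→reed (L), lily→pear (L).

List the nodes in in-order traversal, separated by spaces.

daisy fir sage cedar bay lime ash reed pear lily fig moss elm poppy

In-order visits the left subtree, then the node, then the right subtree.
At lime: go left to fir.
  At fir: go left to daisy.
    daisy is a leaf — visit daisy.
  Visit fir.
  At fir: go right to sage.
    At sage: no left child.
    Visit sage.
    At sage: go right to cedar.
      At cedar: no left child.
      Visit cedar.
      At cedar: go right to bay.
        bay is a leaf — visit bay.
Visit lime.
At lime: go right to ash.
  At ash: no left child.
  Visit ash.
  At ash: go right to lily.
    At lily: go left to pear.
      At pear: go left to reed.
        reed is a leaf — visit reed.
      Visit pear.
      At pear: no right child.
    Visit lily.
    At lily: go right to elm.
      At elm: go left to fig.
        At fig: no left child.
        Visit fig.
        At fig: go right to moss.
          moss is a leaf — visit moss.
      Visit elm.
      At elm: go right to poppy.
        poppy is a leaf — visit poppy.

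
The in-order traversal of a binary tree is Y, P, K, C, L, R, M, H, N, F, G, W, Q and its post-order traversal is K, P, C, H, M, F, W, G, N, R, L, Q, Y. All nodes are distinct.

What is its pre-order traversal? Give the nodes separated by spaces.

The last element of post-order is the root; it splits in-order into left and right subtrees.
Root Y: left subtree has 0 nodes { }, right has 12 {P, K, C, L, R, M, H, N, F, G, W, Q}.
  Root Q: left subtree has 11 nodes {P, K, C, L, R, M, H, N, F, G, W}, right has 0 { }.
    Root L: left subtree has 3 nodes {P, K, C}, right has 7 {R, M, H, N, F, G, W}.
      Root C: left subtree has 2 nodes {P, K}, right has 0 { }.
        Root P: left subtree has 0 nodes { }, right has 1 {K}.
      Root R: left subtree has 0 nodes { }, right has 6 {M, H, N, F, G, W}.
        Root N: left subtree has 2 nodes {M, H}, right has 3 {F, G, W}.
          Root M: left subtree has 0 nodes { }, right has 1 {H}.
          Root G: left subtree has 1 node {F}, right has 1 {W}.

Y Q L C P K R N M H G F W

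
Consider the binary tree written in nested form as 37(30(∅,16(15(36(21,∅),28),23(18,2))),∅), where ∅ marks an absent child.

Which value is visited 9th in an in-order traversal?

2

In-order visits the left subtree, then the node, then the right subtree.
At 37: go left to 30.
  At 30: no left child.
  Visit 30.
  At 30: go right to 16.
    At 16: go left to 15.
      At 15: go left to 36.
        At 36: go left to 21.
          21 is a leaf — visit 21.
        Visit 36.
        At 36: no right child.
      Visit 15.
      At 15: go right to 28.
        28 is a leaf — visit 28.
    Visit 16.
    At 16: go right to 23.
      At 23: go left to 18.
        18 is a leaf — visit 18.
      Visit 23.
      At 23: go right to 2.
        2 is a leaf — visit 2.
Visit 37.
At 37: no right child.
Full in-order sequence: 30, 21, 36, 15, 28, 16, 18, 23, 2, 37.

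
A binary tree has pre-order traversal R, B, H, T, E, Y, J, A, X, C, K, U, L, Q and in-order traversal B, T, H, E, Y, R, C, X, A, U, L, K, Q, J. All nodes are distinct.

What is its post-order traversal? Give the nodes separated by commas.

T, Y, E, H, B, C, X, L, U, Q, K, A, J, R

The first element of pre-order is the root; it splits in-order into left and right subtrees.
Root R: left subtree has 5 nodes {B, T, H, E, Y}, right has 8 {C, X, A, U, L, K, Q, J}.
  Root B: left subtree has 0 nodes { }, right has 4 {T, H, E, Y}.
    Root H: left subtree has 1 node {T}, right has 2 {E, Y}.
      Root E: left subtree has 0 nodes { }, right has 1 {Y}.
  Root J: left subtree has 7 nodes {C, X, A, U, L, K, Q}, right has 0 { }.
    Root A: left subtree has 2 nodes {C, X}, right has 4 {U, L, K, Q}.
      Root X: left subtree has 1 node {C}, right has 0 { }.
      Root K: left subtree has 2 nodes {U, L}, right has 1 {Q}.
        Root U: left subtree has 0 nodes { }, right has 1 {L}.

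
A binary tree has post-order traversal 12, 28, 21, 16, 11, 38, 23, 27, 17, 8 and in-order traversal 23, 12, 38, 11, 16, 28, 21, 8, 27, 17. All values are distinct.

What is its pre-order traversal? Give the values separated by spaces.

8 23 38 12 11 16 21 28 17 27

The last element of post-order is the root; it splits in-order into left and right subtrees.
Root 8: left subtree has 7 nodes {23, 12, 38, 11, 16, 28, 21}, right has 2 {27, 17}.
  Root 23: left subtree has 0 nodes { }, right has 6 {12, 38, 11, 16, 28, 21}.
    Root 38: left subtree has 1 node {12}, right has 4 {11, 16, 28, 21}.
      Root 11: left subtree has 0 nodes { }, right has 3 {16, 28, 21}.
        Root 16: left subtree has 0 nodes { }, right has 2 {28, 21}.
          Root 21: left subtree has 1 node {28}, right has 0 { }.
  Root 17: left subtree has 1 node {27}, right has 0 { }.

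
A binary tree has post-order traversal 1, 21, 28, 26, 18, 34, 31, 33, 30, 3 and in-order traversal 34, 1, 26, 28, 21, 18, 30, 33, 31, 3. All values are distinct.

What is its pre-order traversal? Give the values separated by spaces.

3 30 34 18 26 1 28 21 33 31

The last element of post-order is the root; it splits in-order into left and right subtrees.
Root 3: left subtree has 9 nodes {34, 1, 26, 28, 21, 18, 30, 33, 31}, right has 0 { }.
  Root 30: left subtree has 6 nodes {34, 1, 26, 28, 21, 18}, right has 2 {33, 31}.
    Root 34: left subtree has 0 nodes { }, right has 5 {1, 26, 28, 21, 18}.
      Root 18: left subtree has 4 nodes {1, 26, 28, 21}, right has 0 { }.
        Root 26: left subtree has 1 node {1}, right has 2 {28, 21}.
          Root 28: left subtree has 0 nodes { }, right has 1 {21}.
    Root 33: left subtree has 0 nodes { }, right has 1 {31}.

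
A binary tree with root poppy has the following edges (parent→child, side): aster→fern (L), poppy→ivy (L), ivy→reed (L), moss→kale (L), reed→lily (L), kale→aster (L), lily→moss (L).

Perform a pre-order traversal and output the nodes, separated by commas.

poppy, ivy, reed, lily, moss, kale, aster, fern

Pre-order visits the node, then its left subtree, then its right subtree.
Visit poppy.
At poppy: go left to ivy.
  Visit ivy.
  At ivy: go left to reed.
    Visit reed.
    At reed: go left to lily.
      Visit lily.
      At lily: go left to moss.
        Visit moss.
        At moss: go left to kale.
          Visit kale.
          At kale: go left to aster.
            Visit aster.
            At aster: go left to fern.
              fern is a leaf — visit fern.
            At aster: no right child.
          At kale: no right child.
        At moss: no right child.
      At lily: no right child.
    At reed: no right child.
  At ivy: no right child.
At poppy: no right child.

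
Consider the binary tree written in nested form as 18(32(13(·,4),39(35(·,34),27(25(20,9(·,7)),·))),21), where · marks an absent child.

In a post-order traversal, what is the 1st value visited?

Post-order visits the left subtree, then the right subtree, then the node.
At 18: go left to 32.
  At 32: go left to 13.
    At 13: no left child.
    At 13: go right to 4.
      4 is a leaf — visit 4.
    Visit 13.
  At 32: go right to 39.
    At 39: go left to 35.
      At 35: no left child.
      At 35: go right to 34.
        34 is a leaf — visit 34.
      Visit 35.
    At 39: go right to 27.
      At 27: go left to 25.
        At 25: go left to 20.
          20 is a leaf — visit 20.
        At 25: go right to 9.
          At 9: no left child.
          At 9: go right to 7.
            7 is a leaf — visit 7.
          Visit 9.
        Visit 25.
      At 27: no right child.
      Visit 27.
    Visit 39.
  Visit 32.
At 18: go right to 21.
  21 is a leaf — visit 21.
Visit 18.
Full post-order sequence: 4, 13, 34, 35, 20, 7, 9, 25, 27, 39, 32, 21, 18.

4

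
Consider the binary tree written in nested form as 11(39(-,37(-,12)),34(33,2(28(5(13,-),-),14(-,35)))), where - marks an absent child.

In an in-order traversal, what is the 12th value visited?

In-order visits the left subtree, then the node, then the right subtree.
At 11: go left to 39.
  At 39: no left child.
  Visit 39.
  At 39: go right to 37.
    At 37: no left child.
    Visit 37.
    At 37: go right to 12.
      12 is a leaf — visit 12.
Visit 11.
At 11: go right to 34.
  At 34: go left to 33.
    33 is a leaf — visit 33.
  Visit 34.
  At 34: go right to 2.
    At 2: go left to 28.
      At 28: go left to 5.
        At 5: go left to 13.
          13 is a leaf — visit 13.
        Visit 5.
        At 5: no right child.
      Visit 28.
      At 28: no right child.
    Visit 2.
    At 2: go right to 14.
      At 14: no left child.
      Visit 14.
      At 14: go right to 35.
        35 is a leaf — visit 35.
Full in-order sequence: 39, 37, 12, 11, 33, 34, 13, 5, 28, 2, 14, 35.

35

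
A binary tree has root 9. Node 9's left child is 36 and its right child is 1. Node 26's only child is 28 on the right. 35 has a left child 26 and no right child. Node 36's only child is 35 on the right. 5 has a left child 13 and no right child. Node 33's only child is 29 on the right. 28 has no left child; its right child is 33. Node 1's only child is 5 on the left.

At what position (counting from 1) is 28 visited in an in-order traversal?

3

In-order visits the left subtree, then the node, then the right subtree.
At 9: go left to 36.
  At 36: no left child.
  Visit 36.
  At 36: go right to 35.
    At 35: go left to 26.
      At 26: no left child.
      Visit 26.
      At 26: go right to 28.
        At 28: no left child.
        Visit 28.
        At 28: go right to 33.
          At 33: no left child.
          Visit 33.
          At 33: go right to 29.
            29 is a leaf — visit 29.
    Visit 35.
    At 35: no right child.
Visit 9.
At 9: go right to 1.
  At 1: go left to 5.
    At 5: go left to 13.
      13 is a leaf — visit 13.
    Visit 5.
    At 5: no right child.
  Visit 1.
  At 1: no right child.
Full in-order sequence: 36, 26, 28, 33, 29, 35, 9, 13, 5, 1.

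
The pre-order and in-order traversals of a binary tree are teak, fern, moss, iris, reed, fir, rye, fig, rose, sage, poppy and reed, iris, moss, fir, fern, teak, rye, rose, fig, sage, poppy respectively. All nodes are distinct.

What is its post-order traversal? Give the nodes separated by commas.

The first element of pre-order is the root; it splits in-order into left and right subtrees.
Root teak: left subtree has 5 nodes {reed, iris, moss, fir, fern}, right has 5 {rye, rose, fig, sage, poppy}.
  Root fern: left subtree has 4 nodes {reed, iris, moss, fir}, right has 0 { }.
    Root moss: left subtree has 2 nodes {reed, iris}, right has 1 {fir}.
      Root iris: left subtree has 1 node {reed}, right has 0 { }.
  Root rye: left subtree has 0 nodes { }, right has 4 {rose, fig, sage, poppy}.
    Root fig: left subtree has 1 node {rose}, right has 2 {sage, poppy}.
      Root sage: left subtree has 0 nodes { }, right has 1 {poppy}.

reed, iris, fir, moss, fern, rose, poppy, sage, fig, rye, teak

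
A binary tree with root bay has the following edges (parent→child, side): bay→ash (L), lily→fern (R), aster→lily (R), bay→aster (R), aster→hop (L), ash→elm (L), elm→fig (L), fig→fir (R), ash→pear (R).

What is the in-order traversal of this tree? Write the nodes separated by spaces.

fig fir elm ash pear bay hop aster lily fern

In-order visits the left subtree, then the node, then the right subtree.
At bay: go left to ash.
  At ash: go left to elm.
    At elm: go left to fig.
      At fig: no left child.
      Visit fig.
      At fig: go right to fir.
        fir is a leaf — visit fir.
    Visit elm.
    At elm: no right child.
  Visit ash.
  At ash: go right to pear.
    pear is a leaf — visit pear.
Visit bay.
At bay: go right to aster.
  At aster: go left to hop.
    hop is a leaf — visit hop.
  Visit aster.
  At aster: go right to lily.
    At lily: no left child.
    Visit lily.
    At lily: go right to fern.
      fern is a leaf — visit fern.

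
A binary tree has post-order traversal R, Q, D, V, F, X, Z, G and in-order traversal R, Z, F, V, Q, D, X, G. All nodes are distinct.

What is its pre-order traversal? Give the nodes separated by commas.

The last element of post-order is the root; it splits in-order into left and right subtrees.
Root G: left subtree has 7 nodes {R, Z, F, V, Q, D, X}, right has 0 { }.
  Root Z: left subtree has 1 node {R}, right has 5 {F, V, Q, D, X}.
    Root X: left subtree has 4 nodes {F, V, Q, D}, right has 0 { }.
      Root F: left subtree has 0 nodes { }, right has 3 {V, Q, D}.
        Root V: left subtree has 0 nodes { }, right has 2 {Q, D}.
          Root D: left subtree has 1 node {Q}, right has 0 { }.

G, Z, R, X, F, V, D, Q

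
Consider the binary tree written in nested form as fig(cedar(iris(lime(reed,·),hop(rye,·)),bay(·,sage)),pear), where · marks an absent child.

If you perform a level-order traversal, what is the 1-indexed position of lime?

6

Level-order visits nodes level by level from the root, left to right within each level.
Level 0: fig
Level 1: cedar, pear
Level 2: iris, bay
Level 3: lime, hop, sage
Level 4: reed, rye
Full level-order sequence: fig, cedar, pear, iris, bay, lime, hop, sage, reed, rye.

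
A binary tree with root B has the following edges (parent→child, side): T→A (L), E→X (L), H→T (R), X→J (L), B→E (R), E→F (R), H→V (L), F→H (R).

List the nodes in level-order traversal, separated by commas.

Level-order visits nodes level by level from the root, left to right within each level.
Level 0: B
Level 1: E
Level 2: X, F
Level 3: J, H
Level 4: V, T
Level 5: A

B, E, X, F, J, H, V, T, A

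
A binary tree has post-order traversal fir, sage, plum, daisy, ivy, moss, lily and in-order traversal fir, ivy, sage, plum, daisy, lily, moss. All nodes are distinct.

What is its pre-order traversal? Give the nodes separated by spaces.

lily ivy fir daisy plum sage moss

The last element of post-order is the root; it splits in-order into left and right subtrees.
Root lily: left subtree has 5 nodes {fir, ivy, sage, plum, daisy}, right has 1 {moss}.
  Root ivy: left subtree has 1 node {fir}, right has 3 {sage, plum, daisy}.
    Root daisy: left subtree has 2 nodes {sage, plum}, right has 0 { }.
      Root plum: left subtree has 1 node {sage}, right has 0 { }.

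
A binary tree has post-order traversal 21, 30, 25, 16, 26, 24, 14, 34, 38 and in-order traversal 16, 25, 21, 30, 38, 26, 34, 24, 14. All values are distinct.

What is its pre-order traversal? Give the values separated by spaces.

The last element of post-order is the root; it splits in-order into left and right subtrees.
Root 38: left subtree has 4 nodes {16, 25, 21, 30}, right has 4 {26, 34, 24, 14}.
  Root 16: left subtree has 0 nodes { }, right has 3 {25, 21, 30}.
    Root 25: left subtree has 0 nodes { }, right has 2 {21, 30}.
      Root 30: left subtree has 1 node {21}, right has 0 { }.
  Root 34: left subtree has 1 node {26}, right has 2 {24, 14}.
    Root 14: left subtree has 1 node {24}, right has 0 { }.

38 16 25 30 21 34 26 14 24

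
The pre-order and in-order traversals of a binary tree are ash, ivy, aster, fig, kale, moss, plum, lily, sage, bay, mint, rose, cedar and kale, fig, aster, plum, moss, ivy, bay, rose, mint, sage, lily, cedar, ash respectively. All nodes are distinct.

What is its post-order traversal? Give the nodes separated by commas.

The first element of pre-order is the root; it splits in-order into left and right subtrees.
Root ash: left subtree has 12 nodes {kale, fig, aster, plum, moss, ivy, bay, rose, mint, sage, lily, cedar}, right has 0 { }.
  Root ivy: left subtree has 5 nodes {kale, fig, aster, plum, moss}, right has 6 {bay, rose, mint, sage, lily, cedar}.
    Root aster: left subtree has 2 nodes {kale, fig}, right has 2 {plum, moss}.
      Root fig: left subtree has 1 node {kale}, right has 0 { }.
      Root moss: left subtree has 1 node {plum}, right has 0 { }.
    Root lily: left subtree has 4 nodes {bay, rose, mint, sage}, right has 1 {cedar}.
      Root sage: left subtree has 3 nodes {bay, rose, mint}, right has 0 { }.
        Root bay: left subtree has 0 nodes { }, right has 2 {rose, mint}.
          Root mint: left subtree has 1 node {rose}, right has 0 { }.

kale, fig, plum, moss, aster, rose, mint, bay, sage, cedar, lily, ivy, ash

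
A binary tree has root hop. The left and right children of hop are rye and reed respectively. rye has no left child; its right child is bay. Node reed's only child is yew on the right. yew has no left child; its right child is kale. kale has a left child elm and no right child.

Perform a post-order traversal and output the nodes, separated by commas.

bay, rye, elm, kale, yew, reed, hop

Post-order visits the left subtree, then the right subtree, then the node.
At hop: go left to rye.
  At rye: no left child.
  At rye: go right to bay.
    bay is a leaf — visit bay.
  Visit rye.
At hop: go right to reed.
  At reed: no left child.
  At reed: go right to yew.
    At yew: no left child.
    At yew: go right to kale.
      At kale: go left to elm.
        elm is a leaf — visit elm.
      At kale: no right child.
      Visit kale.
    Visit yew.
  Visit reed.
Visit hop.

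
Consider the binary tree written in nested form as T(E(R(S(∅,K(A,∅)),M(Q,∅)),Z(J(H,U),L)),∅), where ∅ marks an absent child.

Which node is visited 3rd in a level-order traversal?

Level-order visits nodes level by level from the root, left to right within each level.
Level 0: T
Level 1: E
Level 2: R, Z
Level 3: S, M, J, L
Level 4: K, Q, H, U
Level 5: A
Full level-order sequence: T, E, R, Z, S, M, J, L, K, Q, H, U, A.

R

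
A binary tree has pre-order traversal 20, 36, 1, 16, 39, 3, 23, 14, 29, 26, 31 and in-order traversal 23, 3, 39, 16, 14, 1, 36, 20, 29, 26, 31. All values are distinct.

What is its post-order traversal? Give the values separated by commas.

23, 3, 39, 14, 16, 1, 36, 31, 26, 29, 20

The first element of pre-order is the root; it splits in-order into left and right subtrees.
Root 20: left subtree has 7 nodes {23, 3, 39, 16, 14, 1, 36}, right has 3 {29, 26, 31}.
  Root 36: left subtree has 6 nodes {23, 3, 39, 16, 14, 1}, right has 0 { }.
    Root 1: left subtree has 5 nodes {23, 3, 39, 16, 14}, right has 0 { }.
      Root 16: left subtree has 3 nodes {23, 3, 39}, right has 1 {14}.
        Root 39: left subtree has 2 nodes {23, 3}, right has 0 { }.
          Root 3: left subtree has 1 node {23}, right has 0 { }.
  Root 29: left subtree has 0 nodes { }, right has 2 {26, 31}.
    Root 26: left subtree has 0 nodes { }, right has 1 {31}.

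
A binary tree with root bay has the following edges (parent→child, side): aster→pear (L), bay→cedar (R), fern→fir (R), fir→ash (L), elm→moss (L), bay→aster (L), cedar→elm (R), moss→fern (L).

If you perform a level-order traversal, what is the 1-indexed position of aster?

Level-order visits nodes level by level from the root, left to right within each level.
Level 0: bay
Level 1: aster, cedar
Level 2: pear, elm
Level 3: moss
Level 4: fern
Level 5: fir
Level 6: ash
Full level-order sequence: bay, aster, cedar, pear, elm, moss, fern, fir, ash.

2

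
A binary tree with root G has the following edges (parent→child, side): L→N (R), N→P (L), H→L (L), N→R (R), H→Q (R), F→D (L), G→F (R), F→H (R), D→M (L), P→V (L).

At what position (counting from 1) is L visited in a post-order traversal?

Post-order visits the left subtree, then the right subtree, then the node.
At G: no left child.
At G: go right to F.
  At F: go left to D.
    At D: go left to M.
      M is a leaf — visit M.
    At D: no right child.
    Visit D.
  At F: go right to H.
    At H: go left to L.
      At L: no left child.
      At L: go right to N.
        At N: go left to P.
          At P: go left to V.
            V is a leaf — visit V.
          At P: no right child.
          Visit P.
        At N: go right to R.
          R is a leaf — visit R.
        Visit N.
      Visit L.
    At H: go right to Q.
      Q is a leaf — visit Q.
    Visit H.
  Visit F.
Visit G.
Full post-order sequence: M, D, V, P, R, N, L, Q, H, F, G.

7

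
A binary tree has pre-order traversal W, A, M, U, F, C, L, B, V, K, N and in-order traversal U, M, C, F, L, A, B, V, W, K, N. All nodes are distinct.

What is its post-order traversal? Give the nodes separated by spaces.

The first element of pre-order is the root; it splits in-order into left and right subtrees.
Root W: left subtree has 8 nodes {U, M, C, F, L, A, B, V}, right has 2 {K, N}.
  Root A: left subtree has 5 nodes {U, M, C, F, L}, right has 2 {B, V}.
    Root M: left subtree has 1 node {U}, right has 3 {C, F, L}.
      Root F: left subtree has 1 node {C}, right has 1 {L}.
    Root B: left subtree has 0 nodes { }, right has 1 {V}.
  Root K: left subtree has 0 nodes { }, right has 1 {N}.

U C L F M V B A N K W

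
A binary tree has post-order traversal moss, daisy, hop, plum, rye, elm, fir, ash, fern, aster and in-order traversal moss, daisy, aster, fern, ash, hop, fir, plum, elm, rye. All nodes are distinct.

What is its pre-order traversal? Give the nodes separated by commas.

aster, daisy, moss, fern, ash, fir, hop, elm, plum, rye

The last element of post-order is the root; it splits in-order into left and right subtrees.
Root aster: left subtree has 2 nodes {moss, daisy}, right has 7 {fern, ash, hop, fir, plum, elm, rye}.
  Root daisy: left subtree has 1 node {moss}, right has 0 { }.
  Root fern: left subtree has 0 nodes { }, right has 6 {ash, hop, fir, plum, elm, rye}.
    Root ash: left subtree has 0 nodes { }, right has 5 {hop, fir, plum, elm, rye}.
      Root fir: left subtree has 1 node {hop}, right has 3 {plum, elm, rye}.
        Root elm: left subtree has 1 node {plum}, right has 1 {rye}.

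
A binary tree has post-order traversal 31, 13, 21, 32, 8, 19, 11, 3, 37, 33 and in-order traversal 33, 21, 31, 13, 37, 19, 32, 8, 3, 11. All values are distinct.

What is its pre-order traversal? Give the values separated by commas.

33, 37, 21, 13, 31, 3, 19, 8, 32, 11

The last element of post-order is the root; it splits in-order into left and right subtrees.
Root 33: left subtree has 0 nodes { }, right has 9 {21, 31, 13, 37, 19, 32, 8, 3, 11}.
  Root 37: left subtree has 3 nodes {21, 31, 13}, right has 5 {19, 32, 8, 3, 11}.
    Root 21: left subtree has 0 nodes { }, right has 2 {31, 13}.
      Root 13: left subtree has 1 node {31}, right has 0 { }.
    Root 3: left subtree has 3 nodes {19, 32, 8}, right has 1 {11}.
      Root 19: left subtree has 0 nodes { }, right has 2 {32, 8}.
        Root 8: left subtree has 1 node {32}, right has 0 { }.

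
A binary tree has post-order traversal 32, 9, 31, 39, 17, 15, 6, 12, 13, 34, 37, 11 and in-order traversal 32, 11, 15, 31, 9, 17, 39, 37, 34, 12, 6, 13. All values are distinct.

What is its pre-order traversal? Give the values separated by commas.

The last element of post-order is the root; it splits in-order into left and right subtrees.
Root 11: left subtree has 1 node {32}, right has 10 {15, 31, 9, 17, 39, 37, 34, 12, 6, 13}.
  Root 37: left subtree has 5 nodes {15, 31, 9, 17, 39}, right has 4 {34, 12, 6, 13}.
    Root 15: left subtree has 0 nodes { }, right has 4 {31, 9, 17, 39}.
      Root 17: left subtree has 2 nodes {31, 9}, right has 1 {39}.
        Root 31: left subtree has 0 nodes { }, right has 1 {9}.
    Root 34: left subtree has 0 nodes { }, right has 3 {12, 6, 13}.
      Root 13: left subtree has 2 nodes {12, 6}, right has 0 { }.
        Root 12: left subtree has 0 nodes { }, right has 1 {6}.

11, 32, 37, 15, 17, 31, 9, 39, 34, 13, 12, 6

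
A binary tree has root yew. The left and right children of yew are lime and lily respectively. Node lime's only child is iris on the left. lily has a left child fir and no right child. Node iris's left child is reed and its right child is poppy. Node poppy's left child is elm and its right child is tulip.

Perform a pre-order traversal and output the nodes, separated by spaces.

Pre-order visits the node, then its left subtree, then its right subtree.
Visit yew.
At yew: go left to lime.
  Visit lime.
  At lime: go left to iris.
    Visit iris.
    At iris: go left to reed.
      reed is a leaf — visit reed.
    At iris: go right to poppy.
      Visit poppy.
      At poppy: go left to elm.
        elm is a leaf — visit elm.
      At poppy: go right to tulip.
        tulip is a leaf — visit tulip.
  At lime: no right child.
At yew: go right to lily.
  Visit lily.
  At lily: go left to fir.
    fir is a leaf — visit fir.
  At lily: no right child.

yew lime iris reed poppy elm tulip lily fir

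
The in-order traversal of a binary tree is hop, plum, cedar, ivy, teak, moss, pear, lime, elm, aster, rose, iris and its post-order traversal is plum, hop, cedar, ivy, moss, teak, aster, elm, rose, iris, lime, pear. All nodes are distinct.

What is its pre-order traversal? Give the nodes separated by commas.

The last element of post-order is the root; it splits in-order into left and right subtrees.
Root pear: left subtree has 6 nodes {hop, plum, cedar, ivy, teak, moss}, right has 5 {lime, elm, aster, rose, iris}.
  Root teak: left subtree has 4 nodes {hop, plum, cedar, ivy}, right has 1 {moss}.
    Root ivy: left subtree has 3 nodes {hop, plum, cedar}, right has 0 { }.
      Root cedar: left subtree has 2 nodes {hop, plum}, right has 0 { }.
        Root hop: left subtree has 0 nodes { }, right has 1 {plum}.
  Root lime: left subtree has 0 nodes { }, right has 4 {elm, aster, rose, iris}.
    Root iris: left subtree has 3 nodes {elm, aster, rose}, right has 0 { }.
      Root rose: left subtree has 2 nodes {elm, aster}, right has 0 { }.
        Root elm: left subtree has 0 nodes { }, right has 1 {aster}.

pear, teak, ivy, cedar, hop, plum, moss, lime, iris, rose, elm, aster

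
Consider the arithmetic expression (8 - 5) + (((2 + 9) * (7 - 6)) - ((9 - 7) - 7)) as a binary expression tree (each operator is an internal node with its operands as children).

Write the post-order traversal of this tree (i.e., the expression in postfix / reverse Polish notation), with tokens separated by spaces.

8 5 - 2 9 + 7 6 - * 9 7 - 7 - - +

Post-order on an expression tree gives postfix notation: for each operator, emit left operand, right operand, then the operator.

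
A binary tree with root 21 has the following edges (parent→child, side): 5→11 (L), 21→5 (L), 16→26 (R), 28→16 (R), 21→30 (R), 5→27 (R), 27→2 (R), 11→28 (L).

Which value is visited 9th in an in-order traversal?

30

In-order visits the left subtree, then the node, then the right subtree.
At 21: go left to 5.
  At 5: go left to 11.
    At 11: go left to 28.
      At 28: no left child.
      Visit 28.
      At 28: go right to 16.
        At 16: no left child.
        Visit 16.
        At 16: go right to 26.
          26 is a leaf — visit 26.
    Visit 11.
    At 11: no right child.
  Visit 5.
  At 5: go right to 27.
    At 27: no left child.
    Visit 27.
    At 27: go right to 2.
      2 is a leaf — visit 2.
Visit 21.
At 21: go right to 30.
  30 is a leaf — visit 30.
Full in-order sequence: 28, 16, 26, 11, 5, 27, 2, 21, 30.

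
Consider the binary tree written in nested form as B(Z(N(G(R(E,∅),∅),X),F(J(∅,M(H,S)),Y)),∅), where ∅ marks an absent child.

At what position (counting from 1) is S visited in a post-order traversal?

7

Post-order visits the left subtree, then the right subtree, then the node.
At B: go left to Z.
  At Z: go left to N.
    At N: go left to G.
      At G: go left to R.
        At R: go left to E.
          E is a leaf — visit E.
        At R: no right child.
        Visit R.
      At G: no right child.
      Visit G.
    At N: go right to X.
      X is a leaf — visit X.
    Visit N.
  At Z: go right to F.
    At F: go left to J.
      At J: no left child.
      At J: go right to M.
        At M: go left to H.
          H is a leaf — visit H.
        At M: go right to S.
          S is a leaf — visit S.
        Visit M.
      Visit J.
    At F: go right to Y.
      Y is a leaf — visit Y.
    Visit F.
  Visit Z.
At B: no right child.
Visit B.
Full post-order sequence: E, R, G, X, N, H, S, M, J, Y, F, Z, B.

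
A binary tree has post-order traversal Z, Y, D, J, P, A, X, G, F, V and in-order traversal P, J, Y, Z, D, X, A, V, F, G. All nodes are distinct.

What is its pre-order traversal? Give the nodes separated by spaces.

The last element of post-order is the root; it splits in-order into left and right subtrees.
Root V: left subtree has 7 nodes {P, J, Y, Z, D, X, A}, right has 2 {F, G}.
  Root X: left subtree has 5 nodes {P, J, Y, Z, D}, right has 1 {A}.
    Root P: left subtree has 0 nodes { }, right has 4 {J, Y, Z, D}.
      Root J: left subtree has 0 nodes { }, right has 3 {Y, Z, D}.
        Root D: left subtree has 2 nodes {Y, Z}, right has 0 { }.
          Root Y: left subtree has 0 nodes { }, right has 1 {Z}.
  Root F: left subtree has 0 nodes { }, right has 1 {G}.

V X P J D Y Z A F G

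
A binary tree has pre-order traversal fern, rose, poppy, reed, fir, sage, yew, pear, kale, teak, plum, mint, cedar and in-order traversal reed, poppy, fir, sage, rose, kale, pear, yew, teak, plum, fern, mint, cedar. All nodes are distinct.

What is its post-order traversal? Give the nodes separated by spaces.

reed sage fir poppy kale pear plum teak yew rose cedar mint fern

The first element of pre-order is the root; it splits in-order into left and right subtrees.
Root fern: left subtree has 10 nodes {reed, poppy, fir, sage, rose, kale, pear, yew, teak, plum}, right has 2 {mint, cedar}.
  Root rose: left subtree has 4 nodes {reed, poppy, fir, sage}, right has 5 {kale, pear, yew, teak, plum}.
    Root poppy: left subtree has 1 node {reed}, right has 2 {fir, sage}.
      Root fir: left subtree has 0 nodes { }, right has 1 {sage}.
    Root yew: left subtree has 2 nodes {kale, pear}, right has 2 {teak, plum}.
      Root pear: left subtree has 1 node {kale}, right has 0 { }.
      Root teak: left subtree has 0 nodes { }, right has 1 {plum}.
  Root mint: left subtree has 0 nodes { }, right has 1 {cedar}.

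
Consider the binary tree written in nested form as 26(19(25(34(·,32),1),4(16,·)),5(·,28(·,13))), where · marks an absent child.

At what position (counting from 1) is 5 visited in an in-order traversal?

In-order visits the left subtree, then the node, then the right subtree.
At 26: go left to 19.
  At 19: go left to 25.
    At 25: go left to 34.
      At 34: no left child.
      Visit 34.
      At 34: go right to 32.
        32 is a leaf — visit 32.
    Visit 25.
    At 25: go right to 1.
      1 is a leaf — visit 1.
  Visit 19.
  At 19: go right to 4.
    At 4: go left to 16.
      16 is a leaf — visit 16.
    Visit 4.
    At 4: no right child.
Visit 26.
At 26: go right to 5.
  At 5: no left child.
  Visit 5.
  At 5: go right to 28.
    At 28: no left child.
    Visit 28.
    At 28: go right to 13.
      13 is a leaf — visit 13.
Full in-order sequence: 34, 32, 25, 1, 19, 16, 4, 26, 5, 28, 13.

9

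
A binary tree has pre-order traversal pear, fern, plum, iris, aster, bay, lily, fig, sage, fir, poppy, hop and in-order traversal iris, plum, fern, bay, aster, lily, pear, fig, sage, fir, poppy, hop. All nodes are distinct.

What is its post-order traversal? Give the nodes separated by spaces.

iris plum bay lily aster fern hop poppy fir sage fig pear

The first element of pre-order is the root; it splits in-order into left and right subtrees.
Root pear: left subtree has 6 nodes {iris, plum, fern, bay, aster, lily}, right has 5 {fig, sage, fir, poppy, hop}.
  Root fern: left subtree has 2 nodes {iris, plum}, right has 3 {bay, aster, lily}.
    Root plum: left subtree has 1 node {iris}, right has 0 { }.
    Root aster: left subtree has 1 node {bay}, right has 1 {lily}.
  Root fig: left subtree has 0 nodes { }, right has 4 {sage, fir, poppy, hop}.
    Root sage: left subtree has 0 nodes { }, right has 3 {fir, poppy, hop}.
      Root fir: left subtree has 0 nodes { }, right has 2 {poppy, hop}.
        Root poppy: left subtree has 0 nodes { }, right has 1 {hop}.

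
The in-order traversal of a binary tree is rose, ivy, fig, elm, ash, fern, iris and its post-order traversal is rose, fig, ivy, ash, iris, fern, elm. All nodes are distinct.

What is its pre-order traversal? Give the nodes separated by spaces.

The last element of post-order is the root; it splits in-order into left and right subtrees.
Root elm: left subtree has 3 nodes {rose, ivy, fig}, right has 3 {ash, fern, iris}.
  Root ivy: left subtree has 1 node {rose}, right has 1 {fig}.
  Root fern: left subtree has 1 node {ash}, right has 1 {iris}.

elm ivy rose fig fern ash iris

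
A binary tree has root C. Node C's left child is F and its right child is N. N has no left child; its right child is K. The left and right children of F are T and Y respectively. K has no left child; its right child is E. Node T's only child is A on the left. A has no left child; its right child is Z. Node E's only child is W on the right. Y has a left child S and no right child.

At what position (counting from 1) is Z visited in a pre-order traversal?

5

Pre-order visits the node, then its left subtree, then its right subtree.
Visit C.
At C: go left to F.
  Visit F.
  At F: go left to T.
    Visit T.
    At T: go left to A.
      Visit A.
      At A: no left child.
      At A: go right to Z.
        Z is a leaf — visit Z.
    At T: no right child.
  At F: go right to Y.
    Visit Y.
    At Y: go left to S.
      S is a leaf — visit S.
    At Y: no right child.
At C: go right to N.
  Visit N.
  At N: no left child.
  At N: go right to K.
    Visit K.
    At K: no left child.
    At K: go right to E.
      Visit E.
      At E: no left child.
      At E: go right to W.
        W is a leaf — visit W.
Full pre-order sequence: C, F, T, A, Z, Y, S, N, K, E, W.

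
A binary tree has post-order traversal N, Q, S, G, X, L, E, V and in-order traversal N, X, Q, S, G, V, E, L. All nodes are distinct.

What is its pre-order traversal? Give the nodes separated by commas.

V, X, N, G, S, Q, E, L

The last element of post-order is the root; it splits in-order into left and right subtrees.
Root V: left subtree has 5 nodes {N, X, Q, S, G}, right has 2 {E, L}.
  Root X: left subtree has 1 node {N}, right has 3 {Q, S, G}.
    Root G: left subtree has 2 nodes {Q, S}, right has 0 { }.
      Root S: left subtree has 1 node {Q}, right has 0 { }.
  Root E: left subtree has 0 nodes { }, right has 1 {L}.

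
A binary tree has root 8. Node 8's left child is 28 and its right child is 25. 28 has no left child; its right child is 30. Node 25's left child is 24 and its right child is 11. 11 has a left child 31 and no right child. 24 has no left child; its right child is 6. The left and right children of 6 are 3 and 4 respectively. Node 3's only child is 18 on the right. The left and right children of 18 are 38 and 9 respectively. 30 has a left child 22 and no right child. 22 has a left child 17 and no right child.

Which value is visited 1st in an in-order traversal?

28

In-order visits the left subtree, then the node, then the right subtree.
At 8: go left to 28.
  At 28: no left child.
  Visit 28.
  At 28: go right to 30.
    At 30: go left to 22.
      At 22: go left to 17.
        17 is a leaf — visit 17.
      Visit 22.
      At 22: no right child.
    Visit 30.
    At 30: no right child.
Visit 8.
At 8: go right to 25.
  At 25: go left to 24.
    At 24: no left child.
    Visit 24.
    At 24: go right to 6.
      At 6: go left to 3.
        At 3: no left child.
        Visit 3.
        At 3: go right to 18.
          At 18: go left to 38.
            38 is a leaf — visit 38.
          Visit 18.
          At 18: go right to 9.
            9 is a leaf — visit 9.
      Visit 6.
      At 6: go right to 4.
        4 is a leaf — visit 4.
  Visit 25.
  At 25: go right to 11.
    At 11: go left to 31.
      31 is a leaf — visit 31.
    Visit 11.
    At 11: no right child.
Full in-order sequence: 28, 17, 22, 30, 8, 24, 3, 38, 18, 9, 6, 4, 25, 31, 11.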